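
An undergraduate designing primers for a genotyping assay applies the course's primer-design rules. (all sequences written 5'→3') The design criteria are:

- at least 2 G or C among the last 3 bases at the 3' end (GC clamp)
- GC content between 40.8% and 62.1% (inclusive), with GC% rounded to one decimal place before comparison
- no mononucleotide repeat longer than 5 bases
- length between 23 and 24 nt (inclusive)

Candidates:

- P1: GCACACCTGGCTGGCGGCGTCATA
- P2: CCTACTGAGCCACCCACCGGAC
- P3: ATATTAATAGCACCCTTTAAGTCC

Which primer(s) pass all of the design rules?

P1 (24 nt, A=4 T=4 G=8 C=8): 3' end ATA has 0 G/C, need ≥2 ✗; GC 16/24 = 66.7%, outside 40.8–62.1% ✗; longest run = 2 ✓; length 24 ✓ — fails.
P2 (22 nt, A=5 T=2 G=4 C=11): 3' end GAC has 2 G/C ✓; GC 15/22 = 68.2%, outside 40.8–62.1% ✗; longest run = 3 ✓; length 22, outside 23–24 ✗ — fails.
P3 (24 nt, A=8 T=8 G=2 C=6): 3' end TCC has 2 G/C ✓; GC 8/24 = 33.3%, outside 40.8–62.1% ✗; longest run = 3 ✓; length 24 ✓ — fails.

None of the candidates satisfy all criteria.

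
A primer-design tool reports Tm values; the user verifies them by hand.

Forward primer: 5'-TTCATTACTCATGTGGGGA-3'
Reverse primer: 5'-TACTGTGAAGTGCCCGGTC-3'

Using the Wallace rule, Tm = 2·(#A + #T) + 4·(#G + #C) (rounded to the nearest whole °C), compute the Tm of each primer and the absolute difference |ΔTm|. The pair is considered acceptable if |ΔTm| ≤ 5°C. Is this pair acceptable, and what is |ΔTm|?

Forward: A=4 T=7 G=5 C=3 → Tm = 2·11 + 4·8 = 54°C.
Reverse: A=3 T=5 G=6 C=5 → Tm = 2·8 + 4·11 = 60°C.
|ΔTm| = |54 − 60| = 6°C, > 5°C.

|ΔTm| = 6°C; the pair is not acceptable.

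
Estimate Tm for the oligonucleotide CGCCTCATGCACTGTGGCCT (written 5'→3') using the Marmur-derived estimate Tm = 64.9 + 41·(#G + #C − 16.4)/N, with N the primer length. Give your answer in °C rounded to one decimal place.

57.9°C

Base counts: A=2, T=5, G=5, C=8; G+C = 13, N = 20.
Tm = 64.9 + 41·(13 − 16.4)/20 = 64.9 + -139.40/20 = 57.9°C.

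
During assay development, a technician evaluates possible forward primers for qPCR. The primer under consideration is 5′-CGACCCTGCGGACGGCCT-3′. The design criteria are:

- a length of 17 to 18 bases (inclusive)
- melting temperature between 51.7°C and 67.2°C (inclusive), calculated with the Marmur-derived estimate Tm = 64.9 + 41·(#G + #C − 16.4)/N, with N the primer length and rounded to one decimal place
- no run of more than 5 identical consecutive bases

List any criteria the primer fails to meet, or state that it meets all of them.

Meets all criteria.

Base counts: A=2, T=2, G=6, C=8 (length 18).
length: length 18 ✓
Tm: Tm = 64.9 + 41·(14 − 16.4)/18 = 59.4°C ✓
homopolymer run: longest run = 3 ✓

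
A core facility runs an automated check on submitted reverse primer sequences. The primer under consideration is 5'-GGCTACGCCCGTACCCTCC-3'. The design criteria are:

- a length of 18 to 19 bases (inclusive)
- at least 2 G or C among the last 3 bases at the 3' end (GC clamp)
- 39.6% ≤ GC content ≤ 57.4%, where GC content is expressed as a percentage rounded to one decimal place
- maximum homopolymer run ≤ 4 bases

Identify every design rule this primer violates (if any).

Base counts: A=2, T=3, G=4, C=10 (length 19).
length: length 19 ✓
GC clamp: 3' end TCC has 2 G/C ✓
GC content: GC 14/19 = 73.7%, outside 39.6–57.4% ✗
homopolymer run: longest run = 3 ✓

Fails: GC content.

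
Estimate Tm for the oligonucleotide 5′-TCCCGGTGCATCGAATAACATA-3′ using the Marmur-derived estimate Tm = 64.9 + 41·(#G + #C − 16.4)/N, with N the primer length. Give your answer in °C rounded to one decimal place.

Base counts: A=7, T=5, G=4, C=6; G+C = 10, N = 22.
Tm = 64.9 + 41·(10 − 16.4)/22 = 64.9 + -262.40/22 = 53.0°C.

53.0°C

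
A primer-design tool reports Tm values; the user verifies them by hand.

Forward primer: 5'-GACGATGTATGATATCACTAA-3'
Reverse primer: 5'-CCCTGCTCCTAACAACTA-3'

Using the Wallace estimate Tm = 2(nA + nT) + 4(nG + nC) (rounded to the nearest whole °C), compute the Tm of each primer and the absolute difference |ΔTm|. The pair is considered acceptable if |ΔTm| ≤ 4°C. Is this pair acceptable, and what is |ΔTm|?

|ΔTm| = 2°C; the pair is acceptable.

Forward: A=8 T=6 G=4 C=3 → Tm = 2·14 + 4·7 = 56°C.
Reverse: A=5 T=4 G=1 C=8 → Tm = 2·9 + 4·9 = 54°C.
|ΔTm| = |56 − 54| = 2°C, ≤ 4°C.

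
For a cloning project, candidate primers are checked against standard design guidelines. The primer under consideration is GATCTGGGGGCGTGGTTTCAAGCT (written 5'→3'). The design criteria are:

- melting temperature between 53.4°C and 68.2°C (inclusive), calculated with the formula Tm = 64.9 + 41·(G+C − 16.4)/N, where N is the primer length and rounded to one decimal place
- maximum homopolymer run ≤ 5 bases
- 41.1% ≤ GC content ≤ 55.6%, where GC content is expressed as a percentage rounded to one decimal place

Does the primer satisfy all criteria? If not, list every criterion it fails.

Fails: GC content.

Base counts: A=3, T=7, G=10, C=4 (length 24).
Tm: Tm = 64.9 + 41·(14 − 16.4)/24 = 60.8°C ✓
homopolymer run: longest run = 5 ✓
GC content: GC 14/24 = 58.3%, outside 41.1–55.6% ✗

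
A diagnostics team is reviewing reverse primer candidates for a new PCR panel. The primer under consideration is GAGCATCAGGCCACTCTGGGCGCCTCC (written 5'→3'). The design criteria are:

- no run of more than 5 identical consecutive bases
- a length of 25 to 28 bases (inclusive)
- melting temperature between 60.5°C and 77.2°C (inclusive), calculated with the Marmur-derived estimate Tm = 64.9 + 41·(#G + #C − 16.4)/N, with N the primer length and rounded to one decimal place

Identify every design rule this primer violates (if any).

Base counts: A=4, T=4, G=8, C=11 (length 27).
homopolymer run: longest run = 3 ✓
length: length 27 ✓
Tm: Tm = 64.9 + 41·(19 − 16.4)/27 = 68.8°C ✓

Meets all criteria.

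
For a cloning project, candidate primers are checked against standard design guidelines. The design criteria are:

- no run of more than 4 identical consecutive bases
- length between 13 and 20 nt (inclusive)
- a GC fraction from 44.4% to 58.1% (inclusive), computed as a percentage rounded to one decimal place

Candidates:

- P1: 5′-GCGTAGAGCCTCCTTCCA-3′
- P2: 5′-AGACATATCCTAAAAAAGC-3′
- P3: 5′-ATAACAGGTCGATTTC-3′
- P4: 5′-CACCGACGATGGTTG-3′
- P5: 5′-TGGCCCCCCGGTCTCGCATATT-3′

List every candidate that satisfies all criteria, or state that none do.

P1 (18 nt, A=3 T=4 G=4 C=7): longest run = 2 ✓; length 18 ✓; GC 11/18 = 61.1%, outside 44.4–58.1% ✗ — fails.
P2 (19 nt, A=10 T=3 G=2 C=4): longest run = 6, exceeds 4 ✗; length 19 ✓; GC 6/19 = 31.6%, outside 44.4–58.1% ✗ — fails.
P3 (16 nt, A=5 T=5 G=3 C=3): longest run = 3 ✓; length 16 ✓; GC 6/16 = 37.5%, outside 44.4–58.1% ✗ — fails.
P4 (15 nt, A=3 T=3 G=5 C=4): longest run = 2 ✓; length 15 ✓; GC 9/15 = 60.0%, outside 44.4–58.1% ✗ — fails.
P5 (22 nt, A=2 T=6 G=5 C=9): longest run = 6, exceeds 4 ✗; length 22, outside 13–20 ✗; GC 14/22 = 63.6%, outside 44.4–58.1% ✗ — fails.

None of the candidates satisfy all criteria.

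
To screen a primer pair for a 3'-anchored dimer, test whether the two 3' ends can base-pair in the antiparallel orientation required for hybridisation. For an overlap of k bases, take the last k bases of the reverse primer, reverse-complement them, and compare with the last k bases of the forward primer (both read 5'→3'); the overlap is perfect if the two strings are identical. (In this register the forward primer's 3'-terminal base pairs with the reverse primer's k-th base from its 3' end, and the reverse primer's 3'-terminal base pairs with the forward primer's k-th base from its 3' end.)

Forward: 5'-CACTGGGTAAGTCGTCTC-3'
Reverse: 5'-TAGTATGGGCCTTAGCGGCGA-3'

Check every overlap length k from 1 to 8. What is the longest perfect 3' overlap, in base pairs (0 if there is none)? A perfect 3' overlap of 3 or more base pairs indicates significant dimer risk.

Longest perfect overlap: 2 complementary base pairs; below the dimer-risk threshold (threshold 3).

Last 8 bases (5'→3') — forward …GTCGTCTC, reverse …AGCGGCGA.
Reverse complement of the reverse primer's last 8 bases: TCGCCGCT; its first k bases are the reverse complement of the reverse primer's last k bases, so a perfect k-base overlap needs the forward primer's last k bases to equal them.
Comparing (forward last k vs required): k=1: C vs T ✗; k=2: TC vs TC ✓; k=3: CTC vs TCG ✗; k=4: TCTC vs TCGC ✗; k=5: GTCTC vs TCGCC ✗; k=6: CGTCTC vs TCGCCG ✗; k=7: TCGTCTC vs TCGCCGC ✗; k=8: GTCGTCTC vs TCGCCGCT ✗.
Only k = 2 is perfect, so the longest perfect 3' overlap is 2.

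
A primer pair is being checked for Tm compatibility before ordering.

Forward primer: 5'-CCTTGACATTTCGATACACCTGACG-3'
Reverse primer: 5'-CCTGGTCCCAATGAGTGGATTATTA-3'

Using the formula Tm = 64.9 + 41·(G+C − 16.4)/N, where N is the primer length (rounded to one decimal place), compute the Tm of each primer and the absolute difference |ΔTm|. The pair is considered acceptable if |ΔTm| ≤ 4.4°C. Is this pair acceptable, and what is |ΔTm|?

|ΔTm| = 1.7°C; the pair is acceptable.

Forward: G+C = 12, N = 25 → Tm = 64.9 + 41·(12 − 16.4)/25 = 57.7°C.
Reverse: G+C = 11, N = 25 → Tm = 64.9 + 41·(11 − 16.4)/25 = 56.0°C.
|ΔTm| = |57.7 − 56.0| = 1.7°C, ≤ 4.4°C.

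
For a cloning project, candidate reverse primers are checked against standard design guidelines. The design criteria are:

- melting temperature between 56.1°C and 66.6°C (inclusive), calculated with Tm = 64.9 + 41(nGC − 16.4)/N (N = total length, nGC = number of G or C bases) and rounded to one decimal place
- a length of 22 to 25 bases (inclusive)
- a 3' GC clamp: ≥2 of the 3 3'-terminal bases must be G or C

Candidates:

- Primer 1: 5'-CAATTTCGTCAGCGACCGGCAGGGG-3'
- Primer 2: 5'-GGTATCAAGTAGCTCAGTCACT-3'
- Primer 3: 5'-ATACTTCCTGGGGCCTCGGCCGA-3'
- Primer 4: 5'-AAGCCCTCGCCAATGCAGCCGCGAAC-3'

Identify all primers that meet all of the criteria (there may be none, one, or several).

Primer 1 (25 nt, A=5 T=4 G=9 C=7): Tm = 64.9 + 41·(16 − 16.4)/25 = 64.2°C ✓; length 25 ✓; 3' end GGG has 3 G/C ✓ — passes.
Primer 2 (22 nt, A=6 T=6 G=5 C=5): Tm = 64.9 + 41·(10 − 16.4)/22 = 53.0°C, outside 56.1–66.6°C ✗; length 22 ✓; 3' end ACT has 1 G/C, need ≥2 ✗ — fails.
Primer 3 (23 nt, A=3 T=5 G=7 C=8): Tm = 64.9 + 41·(15 − 16.4)/23 = 62.4°C ✓; length 23 ✓; 3' end CGA has 2 G/C ✓ — passes.
Primer 4 (26 nt, A=7 T=2 G=6 C=11): Tm = 64.9 + 41·(17 − 16.4)/26 = 65.8°C ✓; length 26, outside 22–25 ✗; 3' end AAC has 1 G/C, need ≥2 ✗ — fails.

Primer 1 and Primer 3.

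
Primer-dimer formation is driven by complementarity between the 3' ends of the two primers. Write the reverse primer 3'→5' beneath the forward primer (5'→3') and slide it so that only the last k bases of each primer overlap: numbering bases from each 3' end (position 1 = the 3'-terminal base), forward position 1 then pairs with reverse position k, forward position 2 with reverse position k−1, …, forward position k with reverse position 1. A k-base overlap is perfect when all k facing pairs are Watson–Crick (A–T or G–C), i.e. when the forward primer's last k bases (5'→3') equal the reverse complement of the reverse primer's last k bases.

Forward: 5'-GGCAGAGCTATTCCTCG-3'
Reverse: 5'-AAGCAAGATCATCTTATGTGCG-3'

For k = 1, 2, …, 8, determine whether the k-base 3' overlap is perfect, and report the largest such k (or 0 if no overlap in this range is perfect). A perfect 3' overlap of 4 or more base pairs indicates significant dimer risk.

Longest perfect overlap: 2 complementary base pairs; below the dimer-risk threshold (threshold 4).

Last 8 bases (5'→3') — forward …ATTCCTCG, reverse …TATGTGCG.
Reverse complement of the reverse primer's last 8 bases: CGCACATA; its first k bases are the reverse complement of the reverse primer's last k bases, so a perfect k-base overlap needs the forward primer's last k bases to equal them.
Comparing (forward last k vs required): k=1: G vs C ✗; k=2: CG vs CG ✓; k=3: TCG vs CGC ✗; k=4: CTCG vs CGCA ✗; k=5: CCTCG vs CGCAC ✗; k=6: TCCTCG vs CGCACA ✗; k=7: TTCCTCG vs CGCACAT ✗; k=8: ATTCCTCG vs CGCACATA ✗.
Only k = 2 is perfect, so the longest perfect 3' overlap is 2.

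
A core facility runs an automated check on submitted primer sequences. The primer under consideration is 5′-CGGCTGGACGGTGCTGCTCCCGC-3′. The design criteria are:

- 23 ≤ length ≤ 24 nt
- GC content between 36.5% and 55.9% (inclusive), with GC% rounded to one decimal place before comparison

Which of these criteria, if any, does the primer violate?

Fails: GC content.

Base counts: A=1, T=4, G=9, C=9 (length 23).
length: length 23 ✓
GC content: GC 18/23 = 78.3%, outside 36.5–55.9% ✗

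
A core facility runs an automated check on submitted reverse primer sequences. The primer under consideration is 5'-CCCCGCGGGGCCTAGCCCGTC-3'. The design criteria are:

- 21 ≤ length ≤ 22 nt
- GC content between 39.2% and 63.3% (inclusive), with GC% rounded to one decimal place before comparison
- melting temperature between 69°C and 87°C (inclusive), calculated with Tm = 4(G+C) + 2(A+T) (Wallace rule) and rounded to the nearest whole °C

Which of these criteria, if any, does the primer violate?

Fails: GC content.

Base counts: A=1, T=2, G=7, C=11 (length 21).
length: length 21 ✓
GC content: GC 18/21 = 85.7%, outside 39.2–63.3% ✗
Tm: Tm = 2·3 + 4·18 = 78°C ✓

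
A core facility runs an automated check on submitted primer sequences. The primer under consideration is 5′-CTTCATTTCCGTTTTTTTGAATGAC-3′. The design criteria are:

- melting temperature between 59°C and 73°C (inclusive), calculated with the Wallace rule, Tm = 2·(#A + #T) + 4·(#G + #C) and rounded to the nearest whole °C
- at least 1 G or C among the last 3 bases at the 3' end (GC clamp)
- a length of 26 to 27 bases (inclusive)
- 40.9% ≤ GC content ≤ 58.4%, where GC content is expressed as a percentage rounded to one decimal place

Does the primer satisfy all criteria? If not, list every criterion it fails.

Fails: length, GC content.

Base counts: A=4, T=13, G=3, C=5 (length 25).
Tm: Tm = 2·17 + 4·8 = 66°C ✓
GC clamp: 3' end GAC has 2 G/C ✓
length: length 25, outside 26–27 ✗
GC content: GC 8/25 = 32.0%, outside 40.9–58.4% ✗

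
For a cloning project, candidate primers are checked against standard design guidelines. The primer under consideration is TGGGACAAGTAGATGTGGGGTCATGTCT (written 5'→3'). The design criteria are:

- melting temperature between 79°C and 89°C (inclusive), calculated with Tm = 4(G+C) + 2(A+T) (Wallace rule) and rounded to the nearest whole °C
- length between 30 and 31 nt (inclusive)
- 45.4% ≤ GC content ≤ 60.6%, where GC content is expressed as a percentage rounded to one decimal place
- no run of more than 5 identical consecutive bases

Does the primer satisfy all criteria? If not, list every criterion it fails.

Base counts: A=6, T=8, G=11, C=3 (length 28).
Tm: Tm = 2·14 + 4·14 = 84°C ✓
length: length 28, outside 30–31 ✗
GC content: GC 14/28 = 50.0% ✓
homopolymer run: longest run = 4 ✓

Fails: length.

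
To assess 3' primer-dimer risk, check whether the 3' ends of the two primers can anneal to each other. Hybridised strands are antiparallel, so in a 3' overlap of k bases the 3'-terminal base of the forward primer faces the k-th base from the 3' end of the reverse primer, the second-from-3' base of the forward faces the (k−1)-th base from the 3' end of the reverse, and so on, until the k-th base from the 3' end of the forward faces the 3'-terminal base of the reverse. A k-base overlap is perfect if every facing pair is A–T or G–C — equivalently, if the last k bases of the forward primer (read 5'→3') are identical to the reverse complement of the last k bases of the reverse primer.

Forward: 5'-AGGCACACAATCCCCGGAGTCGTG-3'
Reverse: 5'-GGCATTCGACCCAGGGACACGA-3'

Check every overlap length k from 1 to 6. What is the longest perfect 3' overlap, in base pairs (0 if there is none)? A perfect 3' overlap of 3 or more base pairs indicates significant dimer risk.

Longest perfect overlap: 5 complementary base pairs; significant dimer risk (threshold 3).

Last 6 bases (5'→3') — forward …GTCGTG, reverse …ACACGA.
Reverse complement of the reverse primer's last 6 bases: TCGTGT; its first k bases are the reverse complement of the reverse primer's last k bases, so a perfect k-base overlap needs the forward primer's last k bases to equal them.
Comparing (forward last k vs required): k=1: G vs T ✗; k=2: TG vs TC ✗; k=3: GTG vs TCG ✗; k=4: CGTG vs TCGT ✗; k=5: TCGTG vs TCGTG ✓; k=6: GTCGTG vs TCGTGT ✗.
Only k = 5 is perfect, so the longest perfect 3' overlap is 5.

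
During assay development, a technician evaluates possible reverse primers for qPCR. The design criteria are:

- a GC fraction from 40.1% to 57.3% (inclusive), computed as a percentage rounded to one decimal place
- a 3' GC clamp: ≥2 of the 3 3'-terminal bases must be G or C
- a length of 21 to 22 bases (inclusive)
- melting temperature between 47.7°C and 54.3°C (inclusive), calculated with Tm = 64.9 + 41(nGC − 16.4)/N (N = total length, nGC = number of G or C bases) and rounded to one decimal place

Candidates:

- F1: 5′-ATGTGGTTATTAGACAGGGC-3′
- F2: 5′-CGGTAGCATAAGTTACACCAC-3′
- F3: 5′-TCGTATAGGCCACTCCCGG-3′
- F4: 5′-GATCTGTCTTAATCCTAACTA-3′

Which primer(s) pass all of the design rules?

F2 only.

F1 (20 nt, A=5 T=6 G=7 C=2): GC 9/20 = 45.0% ✓; 3' end GGC has 3 G/C ✓; length 20, outside 21–22 ✗; Tm = 64.9 + 41·(9 − 16.4)/20 = 49.7°C ✓ — fails.
F2 (21 nt, A=7 T=4 G=4 C=6): GC 10/21 = 47.6% ✓; 3' end CAC has 2 G/C ✓; length 21 ✓; Tm = 64.9 + 41·(10 − 16.4)/21 = 52.4°C ✓ — passes.
F3 (19 nt, A=3 T=4 G=5 C=7): GC 12/19 = 63.2%, outside 40.1–57.3% ✗; 3' end CGG has 3 G/C ✓; length 19, outside 21–22 ✗; Tm = 64.9 + 41·(12 − 16.4)/19 = 55.4°C, outside 47.7–54.3°C ✗ — fails.
F4 (21 nt, A=6 T=8 G=2 C=5): GC 7/21 = 33.3%, outside 40.1–57.3% ✗; 3' end CTA has 1 G/C, need ≥2 ✗; length 21 ✓; Tm = 64.9 + 41·(7 − 16.4)/21 = 46.5°C, outside 47.7–54.3°C ✗ — fails.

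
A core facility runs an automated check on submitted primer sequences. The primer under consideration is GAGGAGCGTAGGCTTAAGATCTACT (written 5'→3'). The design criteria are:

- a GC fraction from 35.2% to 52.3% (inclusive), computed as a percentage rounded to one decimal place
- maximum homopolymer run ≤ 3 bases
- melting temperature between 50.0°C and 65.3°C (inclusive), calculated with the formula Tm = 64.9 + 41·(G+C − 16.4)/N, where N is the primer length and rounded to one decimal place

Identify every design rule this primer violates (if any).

Base counts: A=7, T=6, G=8, C=4 (length 25).
GC content: GC 12/25 = 48.0% ✓
homopolymer run: longest run = 2 ✓
Tm: Tm = 64.9 + 41·(12 − 16.4)/25 = 57.7°C ✓

Meets all criteria.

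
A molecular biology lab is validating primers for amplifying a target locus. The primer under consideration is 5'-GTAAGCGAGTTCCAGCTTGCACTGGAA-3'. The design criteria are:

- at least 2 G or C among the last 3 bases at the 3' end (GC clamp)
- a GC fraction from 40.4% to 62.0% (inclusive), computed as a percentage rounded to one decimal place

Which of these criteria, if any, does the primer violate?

Base counts: A=7, T=6, G=8, C=6 (length 27).
GC clamp: 3' end GAA has 1 G/C, need ≥2 ✗
GC content: GC 14/27 = 51.9% ✓

Fails: GC clamp.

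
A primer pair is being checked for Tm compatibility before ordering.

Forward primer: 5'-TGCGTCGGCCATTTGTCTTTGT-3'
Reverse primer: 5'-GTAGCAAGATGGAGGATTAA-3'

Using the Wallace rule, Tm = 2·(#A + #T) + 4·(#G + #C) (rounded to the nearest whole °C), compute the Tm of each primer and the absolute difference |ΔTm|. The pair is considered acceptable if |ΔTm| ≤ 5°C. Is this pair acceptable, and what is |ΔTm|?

Forward: A=1 T=10 G=6 C=5 → Tm = 2·11 + 4·11 = 66°C.
Reverse: A=8 T=4 G=7 C=1 → Tm = 2·12 + 4·8 = 56°C.
|ΔTm| = |66 − 56| = 10°C, > 5°C.

|ΔTm| = 10°C; the pair is not acceptable.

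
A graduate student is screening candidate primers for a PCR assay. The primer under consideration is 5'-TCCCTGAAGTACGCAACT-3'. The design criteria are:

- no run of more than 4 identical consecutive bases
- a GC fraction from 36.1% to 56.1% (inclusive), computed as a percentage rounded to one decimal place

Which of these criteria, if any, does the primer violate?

Base counts: A=5, T=4, G=3, C=6 (length 18).
homopolymer run: longest run = 3 ✓
GC content: GC 9/18 = 50.0% ✓

Meets all criteria.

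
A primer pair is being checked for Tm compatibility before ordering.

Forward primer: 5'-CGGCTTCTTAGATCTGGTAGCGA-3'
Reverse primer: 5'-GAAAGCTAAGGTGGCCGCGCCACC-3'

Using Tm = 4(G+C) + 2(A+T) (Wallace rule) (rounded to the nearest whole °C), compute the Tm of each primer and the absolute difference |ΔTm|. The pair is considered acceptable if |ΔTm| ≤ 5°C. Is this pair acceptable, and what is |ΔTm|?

Forward: A=4 T=7 G=7 C=5 → Tm = 2·11 + 4·12 = 70°C.
Reverse: A=6 T=2 G=8 C=8 → Tm = 2·8 + 4·16 = 80°C.
|ΔTm| = |70 − 80| = 10°C, > 5°C.

|ΔTm| = 10°C; the pair is not acceptable.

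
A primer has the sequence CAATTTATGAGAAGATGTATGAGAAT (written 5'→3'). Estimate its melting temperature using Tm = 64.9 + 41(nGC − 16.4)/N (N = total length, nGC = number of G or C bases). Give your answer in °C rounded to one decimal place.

Base counts: A=11, T=8, G=6, C=1; G+C = 7, N = 26.
Tm = 64.9 + 41·(7 − 16.4)/26 = 64.9 + -385.40/26 = 50.1°C.

50.1°C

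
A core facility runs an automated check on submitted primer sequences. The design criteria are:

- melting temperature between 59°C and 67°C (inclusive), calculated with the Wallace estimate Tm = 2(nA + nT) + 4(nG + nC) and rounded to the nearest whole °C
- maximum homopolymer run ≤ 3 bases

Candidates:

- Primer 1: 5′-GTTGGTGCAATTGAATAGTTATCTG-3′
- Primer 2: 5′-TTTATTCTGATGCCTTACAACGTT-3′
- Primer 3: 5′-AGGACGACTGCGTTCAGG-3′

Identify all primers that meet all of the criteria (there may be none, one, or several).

Primer 2 only.

Primer 1 (25 nt, A=6 T=10 G=7 C=2): Tm = 2·16 + 4·9 = 68°C, outside 59–67°C ✗; longest run = 2 ✓ — fails.
Primer 2 (24 nt, A=5 T=11 G=3 C=5): Tm = 2·16 + 4·8 = 64°C ✓; longest run = 3 ✓ — passes.
Primer 3 (18 nt, A=4 T=3 G=7 C=4): Tm = 2·7 + 4·11 = 58°C, outside 59–67°C ✗; longest run = 2 ✓ — fails.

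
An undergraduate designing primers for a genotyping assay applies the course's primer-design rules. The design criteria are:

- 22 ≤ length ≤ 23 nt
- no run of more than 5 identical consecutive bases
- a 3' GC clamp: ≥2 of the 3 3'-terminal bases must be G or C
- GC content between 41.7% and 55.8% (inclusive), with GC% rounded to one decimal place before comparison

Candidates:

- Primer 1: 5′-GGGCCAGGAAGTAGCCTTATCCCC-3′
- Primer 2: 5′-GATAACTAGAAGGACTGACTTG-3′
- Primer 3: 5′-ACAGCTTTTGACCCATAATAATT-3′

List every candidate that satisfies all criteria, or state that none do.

Primer 1 (24 nt, A=5 T=4 G=7 C=8): length 24, outside 22–23 ✗; longest run = 4 ✓; 3' end CCC has 3 G/C ✓; GC 15/24 = 62.5%, outside 41.7–55.8% ✗ — fails.
Primer 2 (22 nt, A=8 T=5 G=6 C=3): length 22 ✓; longest run = 2 ✓; 3' end TTG has 1 G/C, need ≥2 ✗; GC 9/22 = 40.9%, outside 41.7–55.8% ✗ — fails.
Primer 3 (23 nt, A=8 T=8 G=2 C=5): length 23 ✓; longest run = 4 ✓; 3' end ATT has 0 G/C, need ≥2 ✗; GC 7/23 = 30.4%, outside 41.7–55.8% ✗ — fails.

None of the candidates satisfy all criteria.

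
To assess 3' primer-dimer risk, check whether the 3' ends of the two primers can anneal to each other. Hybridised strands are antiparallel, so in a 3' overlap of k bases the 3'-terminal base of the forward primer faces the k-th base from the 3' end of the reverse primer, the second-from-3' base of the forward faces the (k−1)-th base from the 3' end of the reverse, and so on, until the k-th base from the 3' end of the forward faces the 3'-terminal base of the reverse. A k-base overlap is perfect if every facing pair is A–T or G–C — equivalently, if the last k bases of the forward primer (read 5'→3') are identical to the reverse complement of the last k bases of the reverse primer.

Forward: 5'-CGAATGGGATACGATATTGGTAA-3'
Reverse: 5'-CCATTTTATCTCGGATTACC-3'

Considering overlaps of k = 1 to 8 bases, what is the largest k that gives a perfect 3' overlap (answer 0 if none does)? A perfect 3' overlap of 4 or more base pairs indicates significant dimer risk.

Longest perfect overlap: 5 complementary base pairs; significant dimer risk (threshold 4).

Last 8 bases (5'→3') — forward …ATTGGTAA, reverse …GGATTACC.
Reverse complement of the reverse primer's last 8 bases: GGTAATCC; its first k bases are the reverse complement of the reverse primer's last k bases, so a perfect k-base overlap needs the forward primer's last k bases to equal them.
Comparing (forward last k vs required): k=1: A vs G ✗; k=2: AA vs GG ✗; k=3: TAA vs GGT ✗; k=4: GTAA vs GGTA ✗; k=5: GGTAA vs GGTAA ✓; k=6: TGGTAA vs GGTAAT ✗; k=7: TTGGTAA vs GGTAATC ✗; k=8: ATTGGTAA vs GGTAATCC ✗.
Only k = 5 is perfect, so the longest perfect 3' overlap is 5.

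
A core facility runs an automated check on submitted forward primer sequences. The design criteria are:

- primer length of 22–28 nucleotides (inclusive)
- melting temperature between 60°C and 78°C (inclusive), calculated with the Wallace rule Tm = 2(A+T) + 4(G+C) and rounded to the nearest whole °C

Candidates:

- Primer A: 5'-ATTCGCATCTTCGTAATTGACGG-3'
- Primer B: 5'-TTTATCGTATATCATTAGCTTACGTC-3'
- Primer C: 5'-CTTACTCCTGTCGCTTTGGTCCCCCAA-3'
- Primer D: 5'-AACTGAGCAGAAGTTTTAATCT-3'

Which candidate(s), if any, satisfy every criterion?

Primer A and Primer B.

Primer A (23 nt, A=5 T=8 G=5 C=5): length 23 ✓; Tm = 2·13 + 4·10 = 66°C ✓ — passes.
Primer B (26 nt, A=6 T=12 G=3 C=5): length 26 ✓; Tm = 2·18 + 4·8 = 68°C ✓ — passes.
Primer C (27 nt, A=3 T=9 G=4 C=11): length 27 ✓; Tm = 2·12 + 4·15 = 84°C, outside 60–78°C ✗ — fails.
Primer D (22 nt, A=8 T=7 G=4 C=3): length 22 ✓; Tm = 2·15 + 4·7 = 58°C, outside 60–78°C ✗ — fails.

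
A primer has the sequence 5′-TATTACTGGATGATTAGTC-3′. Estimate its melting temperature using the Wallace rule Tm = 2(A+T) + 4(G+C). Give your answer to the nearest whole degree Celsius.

50°C

Base counts: A=5, T=8, G=4, C=2 (length 19).
Tm = 2·(5+8) + 4·(4+2) = 2·13 + 4·6 = 26 + 24 = 50°C.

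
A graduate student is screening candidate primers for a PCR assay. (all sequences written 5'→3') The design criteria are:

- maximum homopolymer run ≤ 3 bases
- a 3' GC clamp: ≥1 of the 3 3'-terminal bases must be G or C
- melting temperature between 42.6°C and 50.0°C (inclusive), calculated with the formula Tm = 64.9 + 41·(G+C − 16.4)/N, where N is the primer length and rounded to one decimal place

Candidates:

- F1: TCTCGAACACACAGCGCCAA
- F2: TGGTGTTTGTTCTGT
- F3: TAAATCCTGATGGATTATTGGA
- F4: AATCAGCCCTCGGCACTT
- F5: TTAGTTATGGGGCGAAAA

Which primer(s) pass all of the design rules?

F1 (20 nt, A=7 T=2 G=3 C=8): longest run = 2 ✓; 3' end CAA has 1 G/C ✓; Tm = 64.9 + 41·(11 − 16.4)/20 = 53.8°C, outside 42.6–50.0°C ✗ — fails.
F2 (15 nt, A=0 T=9 G=5 C=1): longest run = 3 ✓; 3' end TGT has 1 G/C ✓; Tm = 64.9 + 41·(6 − 16.4)/15 = 36.5°C, outside 42.6–50.0°C ✗ — fails.
F3 (22 nt, A=7 T=8 G=5 C=2): longest run = 3 ✓; 3' end GGA has 2 G/C ✓; Tm = 64.9 + 41·(7 − 16.4)/22 = 47.4°C ✓ — passes.
F4 (18 nt, A=4 T=4 G=3 C=7): longest run = 3 ✓; 3' end CTT has 1 G/C ✓; Tm = 64.9 + 41·(10 − 16.4)/18 = 50.3°C, outside 42.6–50.0°C ✗ — fails.
F5 (18 nt, A=6 T=5 G=6 C=1): longest run = 4, exceeds 3 ✗; 3' end AAA has 0 G/C, need ≥1 ✗; Tm = 64.9 + 41·(7 − 16.4)/18 = 43.5°C ✓ — fails.

F3 only.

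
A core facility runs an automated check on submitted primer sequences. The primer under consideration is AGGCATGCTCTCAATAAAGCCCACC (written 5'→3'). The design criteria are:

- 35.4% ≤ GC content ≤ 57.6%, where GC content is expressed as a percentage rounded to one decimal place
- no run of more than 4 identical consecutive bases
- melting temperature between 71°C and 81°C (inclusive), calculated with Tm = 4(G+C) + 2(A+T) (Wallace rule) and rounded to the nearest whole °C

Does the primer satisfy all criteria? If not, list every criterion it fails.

Meets all criteria.

Base counts: A=8, T=4, G=4, C=9 (length 25).
GC content: GC 13/25 = 52.0% ✓
homopolymer run: longest run = 3 ✓
Tm: Tm = 2·12 + 4·13 = 76°C ✓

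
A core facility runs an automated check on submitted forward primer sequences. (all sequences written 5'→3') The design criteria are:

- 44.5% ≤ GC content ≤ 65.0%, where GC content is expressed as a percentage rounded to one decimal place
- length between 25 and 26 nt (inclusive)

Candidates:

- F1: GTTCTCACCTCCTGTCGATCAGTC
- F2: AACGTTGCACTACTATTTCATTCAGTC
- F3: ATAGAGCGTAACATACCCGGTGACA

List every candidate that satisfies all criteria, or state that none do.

F1 (24 nt, A=3 T=8 G=4 C=9): GC 13/24 = 54.2% ✓; length 24, outside 25–26 ✗ — fails.
F2 (27 nt, A=7 T=10 G=3 C=7): GC 10/27 = 37.0%, outside 44.5–65.0% ✗; length 27, outside 25–26 ✗ — fails.
F3 (25 nt, A=9 T=4 G=6 C=6): GC 12/25 = 48.0% ✓; length 25 ✓ — passes.

F3 only.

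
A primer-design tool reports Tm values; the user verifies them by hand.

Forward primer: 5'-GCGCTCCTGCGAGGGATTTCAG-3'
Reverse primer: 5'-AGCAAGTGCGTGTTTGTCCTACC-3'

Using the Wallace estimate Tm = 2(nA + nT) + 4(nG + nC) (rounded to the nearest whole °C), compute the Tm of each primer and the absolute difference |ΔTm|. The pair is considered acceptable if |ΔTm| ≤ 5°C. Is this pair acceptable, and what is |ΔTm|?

|ΔTm| = 2°C; the pair is acceptable.

Forward: A=3 T=5 G=8 C=6 → Tm = 2·8 + 4·14 = 72°C.
Reverse: A=4 T=7 G=6 C=6 → Tm = 2·11 + 4·12 = 70°C.
|ΔTm| = |72 − 70| = 2°C, ≤ 5°C.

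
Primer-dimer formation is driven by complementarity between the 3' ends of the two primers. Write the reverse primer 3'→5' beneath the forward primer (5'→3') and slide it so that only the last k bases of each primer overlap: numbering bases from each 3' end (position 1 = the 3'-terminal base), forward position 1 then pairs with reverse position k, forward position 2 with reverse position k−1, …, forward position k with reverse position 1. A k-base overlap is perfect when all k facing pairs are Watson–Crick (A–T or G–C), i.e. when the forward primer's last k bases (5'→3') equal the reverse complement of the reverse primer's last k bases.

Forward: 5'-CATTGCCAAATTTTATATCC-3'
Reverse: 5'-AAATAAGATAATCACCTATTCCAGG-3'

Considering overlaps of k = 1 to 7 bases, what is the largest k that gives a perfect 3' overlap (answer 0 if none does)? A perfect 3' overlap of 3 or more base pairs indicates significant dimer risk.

Last 7 bases (5'→3') — forward …TATATCC, reverse …TTCCAGG.
Reverse complement of the reverse primer's last 7 bases: CCTGGAA; its first k bases are the reverse complement of the reverse primer's last k bases, so a perfect k-base overlap needs the forward primer's last k bases to equal them.
Comparing (forward last k vs required): k=1: C vs C ✓; k=2: CC vs CC ✓; k=3: TCC vs CCT ✗; k=4: ATCC vs CCTG ✗; k=5: TATCC vs CCTGG ✗; k=6: ATATCC vs CCTGGA ✗; k=7: TATATCC vs CCTGGAA ✗.
Perfect overlaps at k = 1, 2; the largest is 2.

Longest perfect overlap: 2 complementary base pairs; below the dimer-risk threshold (threshold 3).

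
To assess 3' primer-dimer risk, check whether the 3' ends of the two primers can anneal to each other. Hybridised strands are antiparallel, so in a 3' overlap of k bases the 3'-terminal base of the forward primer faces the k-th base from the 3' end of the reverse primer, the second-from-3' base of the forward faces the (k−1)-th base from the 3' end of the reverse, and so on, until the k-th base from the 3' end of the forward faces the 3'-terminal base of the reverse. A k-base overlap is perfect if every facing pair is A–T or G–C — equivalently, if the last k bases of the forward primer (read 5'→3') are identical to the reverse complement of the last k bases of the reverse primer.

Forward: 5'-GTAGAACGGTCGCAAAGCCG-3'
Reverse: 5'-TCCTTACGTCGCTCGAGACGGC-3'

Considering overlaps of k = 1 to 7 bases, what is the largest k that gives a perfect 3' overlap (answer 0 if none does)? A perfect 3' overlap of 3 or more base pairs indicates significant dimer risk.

Longest perfect overlap: 4 complementary base pairs; significant dimer risk (threshold 3).

Last 7 bases (5'→3') — forward …AAAGCCG, reverse …AGACGGC.
Reverse complement of the reverse primer's last 7 bases: GCCGTCT; its first k bases are the reverse complement of the reverse primer's last k bases, so a perfect k-base overlap needs the forward primer's last k bases to equal them.
Comparing (forward last k vs required): k=1: G vs G ✓; k=2: CG vs GC ✗; k=3: CCG vs GCC ✗; k=4: GCCG vs GCCG ✓; k=5: AGCCG vs GCCGT ✗; k=6: AAGCCG vs GCCGTC ✗; k=7: AAAGCCG vs GCCGTCT ✗.
Perfect overlaps at k = 1, 4; the largest is 4.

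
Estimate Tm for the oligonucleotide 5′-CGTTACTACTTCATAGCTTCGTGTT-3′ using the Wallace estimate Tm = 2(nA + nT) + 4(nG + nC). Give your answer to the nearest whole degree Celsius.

70°C

Base counts: A=4, T=11, G=4, C=6 (length 25).
Tm = 2·(4+11) + 4·(4+6) = 2·15 + 4·10 = 30 + 40 = 70°C.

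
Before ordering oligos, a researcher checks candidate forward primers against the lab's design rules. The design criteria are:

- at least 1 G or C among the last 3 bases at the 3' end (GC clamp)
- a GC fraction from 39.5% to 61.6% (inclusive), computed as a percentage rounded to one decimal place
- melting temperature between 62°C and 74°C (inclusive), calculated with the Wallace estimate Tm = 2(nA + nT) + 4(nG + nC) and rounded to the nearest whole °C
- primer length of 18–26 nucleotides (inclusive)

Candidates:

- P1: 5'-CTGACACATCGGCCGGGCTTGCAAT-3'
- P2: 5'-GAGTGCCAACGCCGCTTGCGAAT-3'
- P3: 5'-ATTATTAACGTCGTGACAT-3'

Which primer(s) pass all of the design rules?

P1 (25 nt, A=5 T=5 G=7 C=8): 3' end AAT has 0 G/C, need ≥1 ✗; GC 15/25 = 60.0% ✓; Tm = 2·10 + 4·15 = 80°C, outside 62–74°C ✗; length 25 ✓ — fails.
P2 (23 nt, A=5 T=4 G=7 C=7): 3' end AAT has 0 G/C, need ≥1 ✗; GC 14/23 = 60.9% ✓; Tm = 2·9 + 4·14 = 74°C ✓; length 23 ✓ — fails.
P3 (19 nt, A=6 T=7 G=3 C=3): 3' end CAT has 1 G/C ✓; GC 6/19 = 31.6%, outside 39.5–61.6% ✗; Tm = 2·13 + 4·6 = 50°C, outside 62–74°C ✗; length 19 ✓ — fails.

None of the candidates satisfy all criteria.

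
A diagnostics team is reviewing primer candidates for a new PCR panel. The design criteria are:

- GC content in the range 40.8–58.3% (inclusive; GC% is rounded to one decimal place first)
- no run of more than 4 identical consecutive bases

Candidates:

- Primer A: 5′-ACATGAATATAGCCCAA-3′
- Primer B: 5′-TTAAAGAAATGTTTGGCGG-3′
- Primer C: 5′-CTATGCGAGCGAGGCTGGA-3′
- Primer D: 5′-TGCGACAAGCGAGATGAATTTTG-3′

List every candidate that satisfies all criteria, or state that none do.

Primer A (17 nt, A=8 T=3 G=2 C=4): GC 6/17 = 35.3%, outside 40.8–58.3% ✗; longest run = 3 ✓ — fails.
Primer B (19 nt, A=6 T=6 G=6 C=1): GC 7/19 = 36.8%, outside 40.8–58.3% ✗; longest run = 3 ✓ — fails.
Primer C (19 nt, A=4 T=3 G=8 C=4): GC 12/19 = 63.2%, outside 40.8–58.3% ✗; longest run = 2 ✓ — fails.
Primer D (23 nt, A=7 T=6 G=7 C=3): GC 10/23 = 43.5% ✓; longest run = 4 ✓ — passes.

Primer D only.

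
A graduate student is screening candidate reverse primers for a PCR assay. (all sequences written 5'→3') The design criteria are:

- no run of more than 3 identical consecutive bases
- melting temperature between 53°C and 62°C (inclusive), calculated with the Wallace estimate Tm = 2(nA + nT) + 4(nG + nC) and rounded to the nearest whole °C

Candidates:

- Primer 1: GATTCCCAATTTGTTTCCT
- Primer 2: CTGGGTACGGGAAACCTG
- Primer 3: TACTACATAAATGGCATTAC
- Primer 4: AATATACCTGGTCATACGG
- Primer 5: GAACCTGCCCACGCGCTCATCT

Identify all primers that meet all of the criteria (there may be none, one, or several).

Primer 2 and Primer 4.

Primer 1 (19 nt, A=3 T=9 G=2 C=5): longest run = 3 ✓; Tm = 2·12 + 4·7 = 52°C, outside 53–62°C ✗ — fails.
Primer 2 (18 nt, A=4 T=3 G=7 C=4): longest run = 3 ✓; Tm = 2·7 + 4·11 = 58°C ✓ — passes.
Primer 3 (20 nt, A=8 T=6 G=2 C=4): longest run = 3 ✓; Tm = 2·14 + 4·6 = 52°C, outside 53–62°C ✗ — fails.
Primer 4 (19 nt, A=6 T=5 G=4 C=4): longest run = 2 ✓; Tm = 2·11 + 4·8 = 54°C ✓ — passes.
Primer 5 (22 nt, A=4 T=4 G=4 C=10): longest run = 3 ✓; Tm = 2·8 + 4·14 = 72°C, outside 53–62°C ✗ — fails.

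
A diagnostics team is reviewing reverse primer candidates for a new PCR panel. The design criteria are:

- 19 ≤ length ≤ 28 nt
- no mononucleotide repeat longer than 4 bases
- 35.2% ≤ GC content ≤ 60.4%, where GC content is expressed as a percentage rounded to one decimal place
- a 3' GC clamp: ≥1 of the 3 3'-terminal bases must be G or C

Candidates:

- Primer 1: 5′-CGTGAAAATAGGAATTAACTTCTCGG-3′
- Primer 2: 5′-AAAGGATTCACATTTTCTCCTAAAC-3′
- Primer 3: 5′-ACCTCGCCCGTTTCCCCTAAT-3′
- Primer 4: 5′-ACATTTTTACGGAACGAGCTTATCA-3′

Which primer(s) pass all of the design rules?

Primer 1 (26 nt, A=9 T=7 G=6 C=4): length 26 ✓; longest run = 4 ✓; GC 10/26 = 38.5% ✓; 3' end CGG has 3 G/C ✓ — passes.
Primer 2 (25 nt, A=9 T=8 G=2 C=6): length 25 ✓; longest run = 4 ✓; GC 8/25 = 32.0%, outside 35.2–60.4% ✗; 3' end AAC has 1 G/C ✓ — fails.
Primer 3 (21 nt, A=3 T=6 G=2 C=10): length 21 ✓; longest run = 4 ✓; GC 12/21 = 57.1% ✓; 3' end AAT has 0 G/C, need ≥1 ✗ — fails.
Primer 4 (25 nt, A=8 T=8 G=4 C=5): length 25 ✓; longest run = 5, exceeds 4 ✗; GC 9/25 = 36.0% ✓; 3' end TCA has 1 G/C ✓ — fails.

Primer 1 only.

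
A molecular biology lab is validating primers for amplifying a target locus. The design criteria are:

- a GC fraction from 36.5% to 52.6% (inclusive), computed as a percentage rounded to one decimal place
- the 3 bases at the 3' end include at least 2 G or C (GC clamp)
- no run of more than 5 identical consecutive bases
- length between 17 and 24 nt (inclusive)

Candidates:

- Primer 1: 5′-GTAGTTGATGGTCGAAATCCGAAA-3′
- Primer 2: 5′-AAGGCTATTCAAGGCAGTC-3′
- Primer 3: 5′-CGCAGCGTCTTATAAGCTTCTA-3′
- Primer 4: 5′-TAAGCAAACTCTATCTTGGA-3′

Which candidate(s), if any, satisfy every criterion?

Primer 1 (24 nt, A=8 T=6 G=7 C=3): GC 10/24 = 41.7% ✓; 3' end AAA has 0 G/C, need ≥2 ✗; longest run = 3 ✓; length 24 ✓ — fails.
Primer 2 (19 nt, A=6 T=4 G=5 C=4): GC 9/19 = 47.4% ✓; 3' end GTC has 2 G/C ✓; longest run = 2 ✓; length 19 ✓ — passes.
Primer 3 (22 nt, A=5 T=7 G=4 C=6): GC 10/22 = 45.5% ✓; 3' end CTA has 1 G/C, need ≥2 ✗; longest run = 2 ✓; length 22 ✓ — fails.
Primer 4 (20 nt, A=7 T=6 G=3 C=4): GC 7/20 = 35.0%, outside 36.5–52.6% ✗; 3' end GGA has 2 G/C ✓; longest run = 3 ✓; length 20 ✓ — fails.

Primer 2 only.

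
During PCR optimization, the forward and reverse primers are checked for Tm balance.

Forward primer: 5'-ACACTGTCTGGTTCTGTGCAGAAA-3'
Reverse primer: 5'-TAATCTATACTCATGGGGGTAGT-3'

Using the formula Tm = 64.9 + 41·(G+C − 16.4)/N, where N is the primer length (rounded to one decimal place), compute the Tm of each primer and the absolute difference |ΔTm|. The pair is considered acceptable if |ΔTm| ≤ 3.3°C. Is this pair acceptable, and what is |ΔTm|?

Forward: G+C = 11, N = 24 → Tm = 64.9 + 41·(11 − 16.4)/24 = 55.7°C.
Reverse: G+C = 9, N = 23 → Tm = 64.9 + 41·(9 − 16.4)/23 = 51.7°C.
|ΔTm| = |55.7 − 51.7| = 4.0°C, > 3.3°C.

|ΔTm| = 4.0°C; the pair is not acceptable.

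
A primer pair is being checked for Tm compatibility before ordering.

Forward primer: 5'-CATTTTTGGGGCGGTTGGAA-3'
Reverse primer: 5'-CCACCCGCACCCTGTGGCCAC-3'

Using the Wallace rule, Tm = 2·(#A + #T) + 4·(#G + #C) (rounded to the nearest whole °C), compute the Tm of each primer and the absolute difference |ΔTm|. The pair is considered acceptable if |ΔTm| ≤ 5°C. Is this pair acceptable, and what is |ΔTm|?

Forward: A=3 T=7 G=8 C=2 → Tm = 2·10 + 4·10 = 60°C.
Reverse: A=3 T=2 G=4 C=12 → Tm = 2·5 + 4·16 = 74°C.
|ΔTm| = |60 − 74| = 14°C, > 5°C.

|ΔTm| = 14°C; the pair is not acceptable.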